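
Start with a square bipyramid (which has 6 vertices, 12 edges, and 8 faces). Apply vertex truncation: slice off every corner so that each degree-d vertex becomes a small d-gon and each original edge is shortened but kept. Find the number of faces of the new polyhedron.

14

Truncation replaces each original edge-end by a new vertex, so V′ = 2E = 24.
Each original edge survives, and each old vertex of degree d contributes d new edges; summing degrees gives Σd = 2E, so E′ = E + 2E = 3E = 36.
Each original face survives and each original vertex becomes one new face: F′ = F + V = 14.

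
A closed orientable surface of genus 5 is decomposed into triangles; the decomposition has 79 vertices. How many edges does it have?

261

χ = 2 − 2·5 = -8, and every face is a triangle so 3F = 2E.
V − E + F = -8 with E = 3F/2 gives 79 − (3/2 − 1)·F = -8, so F = 174 and E = 261.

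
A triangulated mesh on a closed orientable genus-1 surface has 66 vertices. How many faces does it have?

χ = 2 − 2·1 = 0, and every face is a triangle so 3F = 2E.
V − E + F = 0 with E = 3F/2 gives 66 − (3/2 − 1)·F = 0, so F = 132 and E = 198.

132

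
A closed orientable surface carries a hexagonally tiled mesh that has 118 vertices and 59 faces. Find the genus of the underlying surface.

1

Every face is a hexagon, so 2E = 6·59 = 354, giving E = 177.
χ = V − E + F = 118 − 177 + 59 = 0.
For a closed orientable surface χ = 2 − 2g, so g = (2 − (0))/2 = 1.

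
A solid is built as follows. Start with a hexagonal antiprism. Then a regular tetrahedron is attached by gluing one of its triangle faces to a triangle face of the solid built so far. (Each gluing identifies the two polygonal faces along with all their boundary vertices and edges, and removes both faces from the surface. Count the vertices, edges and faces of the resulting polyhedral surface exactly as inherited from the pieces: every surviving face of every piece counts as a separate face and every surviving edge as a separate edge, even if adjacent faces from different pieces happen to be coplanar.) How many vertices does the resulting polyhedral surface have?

13

A hexagonal antiprism: V=12, E=24, F=14.
Attach a regular tetrahedron (V=4, E=6, F=4) along a 3-gon: merge 3 vertices and 3 edges, delete both glued faces → V=13, E=27, F=16.
Check: V − E + F = 13 − 27 + 16 = 2.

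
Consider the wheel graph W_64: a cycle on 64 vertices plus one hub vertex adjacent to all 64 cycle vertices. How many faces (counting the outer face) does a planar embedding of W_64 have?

65

W_64 has V = 64 + 1 = 65 vertices and E = 2·64 = 128 edges.
By Euler's formula F = 2 − V + E = 2 − 65 + 128 = 65.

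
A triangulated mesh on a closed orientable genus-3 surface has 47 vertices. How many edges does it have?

χ = 2 − 2·3 = -4, and every face is a triangle so 3F = 2E.
V − E + F = -4 with E = 3F/2 gives 47 − (3/2 − 1)·F = -4, so F = 102 and E = 153.

153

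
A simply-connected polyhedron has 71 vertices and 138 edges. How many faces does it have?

69

Here V − E + F = 2.
F = 2 − V + E = 2 − 71 + 138 = 69.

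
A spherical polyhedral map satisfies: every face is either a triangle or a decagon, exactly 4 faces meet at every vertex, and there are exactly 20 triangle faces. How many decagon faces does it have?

Let x be the number of decagons; then F = 20 + x.
Edge–face incidences: 2E = 3·20 + 10·x = 60 + 10x.
Every vertex has degree 4, so 4V = 2E.
Euler: V − E + F = 2 ⇒ (2E)/4 − E + (20 + x) = 2.
Multiply by 8: 2·(2E) − 4·(2E) + 8·(20 + x) = 16, i.e. 160 + 8x − 2·(60 + 10x) = 16.
Collecting terms: −12x + 40 = 16, so −12x = −24, so x = 2.
Then 2E = 60 + 10·2 = 80, so E = 40, V = 2E/4 = 20, F = 20 + 2 = 22.

2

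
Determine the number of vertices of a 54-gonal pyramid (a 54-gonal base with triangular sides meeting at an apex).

55

A pyramid on an n-gon base has one n-gon and n triangles: V = 54 + 1 = 55, E = 2·54 = 108, F = 54 + 1 = 55.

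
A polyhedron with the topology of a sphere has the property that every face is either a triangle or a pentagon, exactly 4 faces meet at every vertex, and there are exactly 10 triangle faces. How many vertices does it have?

10

Let x be the number of pentagons; then F = 10 + x.
Edge–face incidences: 2E = 3·10 + 5·x = 30 + 5x.
Every vertex has degree 4, so 4V = 2E.
Euler: V − E + F = 2 ⇒ (2E)/4 − E + (10 + x) = 2.
Multiply by 8: 2·(2E) − 4·(2E) + 8·(10 + x) = 16, i.e. 80 + 8x − 2·(30 + 5x) = 16.
Collecting terms: −2x + 20 = 16, so −2x = −4, so x = 2.
Then 2E = 30 + 5·2 = 40, so E = 20, V = 2E/4 = 10, F = 10 + 2 = 12.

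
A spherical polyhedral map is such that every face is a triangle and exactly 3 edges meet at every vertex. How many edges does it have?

6

Each face has 3 edges and each edge borders two faces, so 2E = 3F.
Each vertex has degree 3, so 3V = 2E and hence V = 3F/3.
Euler: V − E + F = 2 ⇒ (3F/3) − (3F/2) + F = 2.
Multiply by 6: (6 − 9 + 6)F = 12, i.e. 3F = 12.
So F = 4, E = 3·4/2 = 6, V = 3·4/3 = 4.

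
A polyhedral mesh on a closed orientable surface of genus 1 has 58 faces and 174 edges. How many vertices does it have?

116

For a closed orientable surface of genus 1, χ = 2 − 2·1 = 0.
V = 0 + E − F = 0 + 174 − 58 = 116.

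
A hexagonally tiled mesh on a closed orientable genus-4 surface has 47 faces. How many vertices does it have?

88

χ = 2 − 2·4 = -6, and every face is a hexagon so 6F = 2E.
E = 6·47/2 = 141. Then V = -6 + E − F = -6 + 141 − 47 = 88.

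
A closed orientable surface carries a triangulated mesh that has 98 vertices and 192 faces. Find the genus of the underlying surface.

0

Every face is a triangle, so 2E = 3·192 = 576, giving E = 288.
χ = V − E + F = 98 − 288 + 192 = 2.
For a closed orientable surface χ = 2 − 2g, so g = (2 − (2))/2 = 0.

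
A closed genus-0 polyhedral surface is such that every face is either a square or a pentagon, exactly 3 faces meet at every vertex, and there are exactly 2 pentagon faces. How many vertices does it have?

Let x be the number of squares; then F = 2 + x.
Edge–face incidences: 2E = 5·2 + 4·x = 10 + 4x.
Every vertex has degree 3, so 3V = 2E.
Euler: V − E + F = 2 ⇒ (2E)/3 − E + (2 + x) = 2.
Multiply by 6: 2·(2E) − 3·(2E) + 6·(2 + x) = 12, i.e. 12 + 6x − (10 + 4x) = 12.
Collecting terms: 2x + 2 = 12, so 2x = 10, so x = 5.
Then 2E = 10 + 4·5 = 30, so E = 15, V = 2E/3 = 10, F = 2 + 5 = 7.

10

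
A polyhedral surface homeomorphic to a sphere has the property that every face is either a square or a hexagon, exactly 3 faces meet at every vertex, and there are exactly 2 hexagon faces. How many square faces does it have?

6

Let x be the number of squares; then F = 2 + x.
Edge–face incidences: 2E = 6·2 + 4·x = 12 + 4x.
Every vertex has degree 3, so 3V = 2E.
Euler: V − E + F = 2 ⇒ (2E)/3 − E + (2 + x) = 2.
Multiply by 6: 2·(2E) − 3·(2E) + 6·(2 + x) = 12, i.e. 12 + 6x − (12 + 4x) = 12.
Collecting terms: 2x = 12, so x = 6.
Then 2E = 12 + 4·6 = 36, so E = 18, V = 2E/3 = 12, F = 2 + 6 = 8.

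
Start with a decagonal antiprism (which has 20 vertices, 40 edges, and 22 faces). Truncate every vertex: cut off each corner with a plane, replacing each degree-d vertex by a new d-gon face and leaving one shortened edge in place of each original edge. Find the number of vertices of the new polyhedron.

80

Truncation replaces each original edge-end by a new vertex, so V′ = 2E = 80.
Each original edge survives, and each old vertex of degree d contributes d new edges; summing degrees gives Σd = 2E, so E′ = E + 2E = 3E = 120.
Each original face survives and each original vertex becomes one new face: F′ = F + V = 42.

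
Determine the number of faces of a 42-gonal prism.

44

A prism on an n-gon has two n-gon bases and n rectangular sides: V = 2·42 = 84, E = 3·42 = 126, F = 42 + 2 = 44.
Check: V − E + F = 84 − 126 + 44 = 2.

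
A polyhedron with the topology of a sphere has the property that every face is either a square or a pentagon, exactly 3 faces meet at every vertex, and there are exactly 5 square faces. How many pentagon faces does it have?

2

Let x be the number of pentagons; then F = 5 + x.
Edge–face incidences: 2E = 4·5 + 5·x = 20 + 5x.
Every vertex has degree 3, so 3V = 2E.
Euler: V − E + F = 2 ⇒ (2E)/3 − E + (5 + x) = 2.
Multiply by 6: 2·(2E) − 3·(2E) + 6·(5 + x) = 12, i.e. 30 + 6x − (20 + 5x) = 12.
Collecting terms: x + 10 = 12, so x = 2.
Then 2E = 20 + 5·2 = 30, so E = 15, V = 2E/3 = 10, F = 5 + 2 = 7.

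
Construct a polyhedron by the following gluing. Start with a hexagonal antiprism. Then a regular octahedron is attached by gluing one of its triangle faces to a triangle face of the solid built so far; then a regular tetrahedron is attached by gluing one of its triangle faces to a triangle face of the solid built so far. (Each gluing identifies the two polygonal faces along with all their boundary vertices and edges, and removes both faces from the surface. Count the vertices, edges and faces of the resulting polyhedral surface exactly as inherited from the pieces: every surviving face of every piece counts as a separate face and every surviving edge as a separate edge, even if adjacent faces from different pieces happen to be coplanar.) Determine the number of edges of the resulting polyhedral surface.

A hexagonal antiprism: V=12, E=24, F=14.
Attach a regular octahedron (V=6, E=12, F=8) along a 3-gon: merge 3 vertices and 3 edges, delete both glued faces → V=15, E=33, F=20.
Attach a regular tetrahedron (V=4, E=6, F=4) along a 3-gon: merge 3 vertices and 3 edges, delete both glued faces → V=16, E=36, F=22.
Check: V − E + F = 16 − 36 + 22 = 2.

36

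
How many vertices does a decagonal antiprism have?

20

An antiprism on an n-gon has two n-gon caps and 2n triangles: V = 2·10 = 20, E = 4·10 = 40, F = 2·10 + 2 = 22.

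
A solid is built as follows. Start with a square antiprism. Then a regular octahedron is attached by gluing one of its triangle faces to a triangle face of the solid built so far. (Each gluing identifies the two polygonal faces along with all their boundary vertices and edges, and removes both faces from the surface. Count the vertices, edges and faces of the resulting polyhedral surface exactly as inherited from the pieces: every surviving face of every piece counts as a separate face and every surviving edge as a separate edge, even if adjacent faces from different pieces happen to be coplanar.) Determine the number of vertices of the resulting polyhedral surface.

11

A square antiprism: V=8, E=16, F=10.
Attach a regular octahedron (V=6, E=12, F=8) along a 3-gon: merge 3 vertices and 3 edges, delete both glued faces → V=11, E=25, F=16.
Check: V − E + F = 11 − 25 + 16 = 2.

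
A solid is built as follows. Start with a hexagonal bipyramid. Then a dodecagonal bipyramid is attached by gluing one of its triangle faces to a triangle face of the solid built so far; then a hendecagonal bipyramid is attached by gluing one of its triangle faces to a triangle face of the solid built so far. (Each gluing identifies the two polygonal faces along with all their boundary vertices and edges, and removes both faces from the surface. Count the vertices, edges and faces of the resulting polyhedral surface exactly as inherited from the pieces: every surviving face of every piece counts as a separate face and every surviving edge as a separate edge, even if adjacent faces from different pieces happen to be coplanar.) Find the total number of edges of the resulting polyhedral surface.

A hexagonal bipyramid: V=8, E=18, F=12.
Attach a dodecagonal bipyramid (V=14, E=36, F=24) along a 3-gon: merge 3 vertices and 3 edges, delete both glued faces → V=19, E=51, F=34.
Attach a hendecagonal bipyramid (V=13, E=33, F=22) along a 3-gon: merge 3 vertices and 3 edges, delete both glued faces → V=29, E=81, F=54.
Check: V − E + F = 29 − 81 + 54 = 2.

81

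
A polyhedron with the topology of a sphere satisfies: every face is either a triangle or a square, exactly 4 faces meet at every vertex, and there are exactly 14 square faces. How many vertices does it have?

Let x be the number of triangles; then F = 14 + x.
Edge–face incidences: 2E = 4·14 + 3·x = 56 + 3x.
Every vertex has degree 4, so 4V = 2E.
Euler: V − E + F = 2 ⇒ (2E)/4 − E + (14 + x) = 2.
Multiply by 8: 2·(2E) − 4·(2E) + 8·(14 + x) = 16, i.e. 112 + 8x − 2·(56 + 3x) = 16.
Collecting terms: 2x = 16, so x = 8.
Then 2E = 56 + 3·8 = 80, so E = 40, V = 2E/4 = 20, F = 14 + 8 = 22.

20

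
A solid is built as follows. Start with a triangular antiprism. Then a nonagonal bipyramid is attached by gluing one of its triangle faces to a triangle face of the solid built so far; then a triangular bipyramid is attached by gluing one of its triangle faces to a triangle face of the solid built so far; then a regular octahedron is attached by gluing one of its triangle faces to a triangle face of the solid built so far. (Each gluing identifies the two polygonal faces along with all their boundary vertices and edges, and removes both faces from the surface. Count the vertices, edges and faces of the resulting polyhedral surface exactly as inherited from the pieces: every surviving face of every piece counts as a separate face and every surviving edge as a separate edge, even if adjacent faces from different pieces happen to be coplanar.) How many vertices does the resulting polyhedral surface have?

A triangular antiprism: V=6, E=12, F=8.
Attach a nonagonal bipyramid (V=11, E=27, F=18) along a 3-gon: merge 3 vertices and 3 edges, delete both glued faces → V=14, E=36, F=24.
Attach a triangular bipyramid (V=5, E=9, F=6) along a 3-gon: merge 3 vertices and 3 edges, delete both glued faces → V=16, E=42, F=28.
Attach a regular octahedron (V=6, E=12, F=8) along a 3-gon: merge 3 vertices and 3 edges, delete both glued faces → V=19, E=51, F=34.
Check: V − E + F = 19 − 51 + 34 = 2.

19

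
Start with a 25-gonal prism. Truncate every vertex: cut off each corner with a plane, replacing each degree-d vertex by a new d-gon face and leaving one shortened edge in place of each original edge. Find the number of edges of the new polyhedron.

225

The base solid has V = 50, E = 75, F = 27.
Truncation replaces each original edge-end by a new vertex, so V′ = 2E = 150.
Each original edge survives, and each old vertex of degree d contributes d new edges; summing degrees gives Σd = 2E, so E′ = E + 2E = 3E = 225.
Each original face survives and each original vertex becomes one new face: F′ = F + V = 77.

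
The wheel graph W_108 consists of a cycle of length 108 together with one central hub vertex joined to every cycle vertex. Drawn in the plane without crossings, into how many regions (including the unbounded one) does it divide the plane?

W_108 has V = 108 + 1 = 109 vertices and E = 2·108 = 216 edges.
By Euler's formula F = 2 − V + E = 2 − 109 + 216 = 109.

109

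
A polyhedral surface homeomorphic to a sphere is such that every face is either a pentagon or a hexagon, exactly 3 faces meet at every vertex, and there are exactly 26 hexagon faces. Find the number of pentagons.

Let x be the number of pentagons; then F = 26 + x.
Edge–face incidences: 2E = 6·26 + 5·x = 156 + 5x.
Every vertex has degree 3, so 3V = 2E.
Euler: V − E + F = 2 ⇒ (2E)/3 − E + (26 + x) = 2.
Multiply by 6: 2·(2E) − 3·(2E) + 6·(26 + x) = 12, i.e. 156 + 6x − (156 + 5x) = 12.
Collecting terms: x = 12.
Then 2E = 156 + 5·12 = 216, so E = 108, V = 2E/3 = 72, F = 26 + 12 = 38.

12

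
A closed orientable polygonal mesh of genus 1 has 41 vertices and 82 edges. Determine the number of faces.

For a closed orientable surface of genus 1, χ = 2 − 2·1 = 0.
F = 0 − V + E = 0 − 41 + 82 = 41.

41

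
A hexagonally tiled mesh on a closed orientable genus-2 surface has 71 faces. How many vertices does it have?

χ = 2 − 2·2 = -2, and every face is a hexagon so 6F = 2E.
E = 6·71/2 = 213. Then V = -2 + E − F = -2 + 213 − 71 = 140.

140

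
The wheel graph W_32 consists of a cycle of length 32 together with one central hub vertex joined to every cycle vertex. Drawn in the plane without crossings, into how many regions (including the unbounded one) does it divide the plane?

33

W_32 has V = 32 + 1 = 33 vertices and E = 2·32 = 64 edges.
By Euler's formula F = 2 − V + E = 2 − 33 + 64 = 33.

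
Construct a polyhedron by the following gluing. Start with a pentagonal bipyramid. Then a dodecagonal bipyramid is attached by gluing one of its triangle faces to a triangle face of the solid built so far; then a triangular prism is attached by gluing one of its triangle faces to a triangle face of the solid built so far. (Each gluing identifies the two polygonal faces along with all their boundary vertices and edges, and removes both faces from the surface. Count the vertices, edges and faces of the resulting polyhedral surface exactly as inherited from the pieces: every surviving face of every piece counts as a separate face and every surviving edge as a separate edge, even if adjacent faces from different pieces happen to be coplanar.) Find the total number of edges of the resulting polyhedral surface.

A pentagonal bipyramid: V=7, E=15, F=10.
Attach a dodecagonal bipyramid (V=14, E=36, F=24) along a 3-gon: merge 3 vertices and 3 edges, delete both glued faces → V=18, E=48, F=32.
Attach a triangular prism (V=6, E=9, F=5) along a 3-gon: merge 3 vertices and 3 edges, delete both glued faces → V=21, E=54, F=35.
Check: V − E + F = 21 − 54 + 35 = 2.

54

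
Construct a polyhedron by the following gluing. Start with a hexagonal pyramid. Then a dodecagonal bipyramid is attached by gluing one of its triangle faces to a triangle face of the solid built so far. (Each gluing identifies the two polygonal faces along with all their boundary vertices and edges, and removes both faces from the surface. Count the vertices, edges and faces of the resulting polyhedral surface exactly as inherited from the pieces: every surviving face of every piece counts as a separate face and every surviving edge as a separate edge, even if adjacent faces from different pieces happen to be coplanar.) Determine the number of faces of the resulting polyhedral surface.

A hexagonal pyramid: V=7, E=12, F=7.
Attach a dodecagonal bipyramid (V=14, E=36, F=24) along a 3-gon: merge 3 vertices and 3 edges, delete both glued faces → V=18, E=45, F=29.
Check: V − E + F = 18 − 45 + 29 = 2.

29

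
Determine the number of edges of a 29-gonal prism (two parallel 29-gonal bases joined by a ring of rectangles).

A prism on an n-gon has two n-gon bases and n rectangular sides: V = 2·29 = 58, E = 3·29 = 87, F = 29 + 2 = 31.

87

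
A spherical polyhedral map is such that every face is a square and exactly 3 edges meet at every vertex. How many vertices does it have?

8

Each face has 4 edges and each edge borders two faces, so 2E = 4F.
Each vertex has degree 3, so 3V = 2E and hence V = 4F/3.
Euler: V − E + F = 2 ⇒ (4F/3) − (4F/2) + F = 2.
Multiply by 6: (8 − 12 + 6)F = 12, i.e. 2F = 12.
So F = 6, E = 4·6/2 = 12, V = 4·6/3 = 8.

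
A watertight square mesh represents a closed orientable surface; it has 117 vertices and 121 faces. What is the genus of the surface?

Every face is a square, so 2E = 4·121 = 484, giving E = 242.
χ = V − E + F = 117 − 242 + 121 = -4.
For a closed orientable surface χ = 2 − 2g, so g = (2 − (-4))/2 = 3.

3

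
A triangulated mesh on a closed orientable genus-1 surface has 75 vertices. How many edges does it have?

225

χ = 2 − 2·1 = 0, and every face is a triangle so 3F = 2E.
V − E + F = 0 with E = 3F/2 gives 75 − (3/2 − 1)·F = 0, so F = 150 and E = 225.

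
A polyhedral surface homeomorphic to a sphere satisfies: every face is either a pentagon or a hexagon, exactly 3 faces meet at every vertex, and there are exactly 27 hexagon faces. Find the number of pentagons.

12

Let x be the number of pentagons; then F = 27 + x.
Edge–face incidences: 2E = 6·27 + 5·x = 162 + 5x.
Every vertex has degree 3, so 3V = 2E.
Euler: V − E + F = 2 ⇒ (2E)/3 − E + (27 + x) = 2.
Multiply by 6: 2·(2E) − 3·(2E) + 6·(27 + x) = 12, i.e. 162 + 6x − (162 + 5x) = 12.
Collecting terms: x = 12.
Then 2E = 162 + 5·12 = 222, so E = 111, V = 2E/3 = 74, F = 27 + 12 = 39.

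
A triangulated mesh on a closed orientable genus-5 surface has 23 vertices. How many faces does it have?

χ = 2 − 2·5 = -8, and every face is a triangle so 3F = 2E.
V − E + F = -8 with E = 3F/2 gives 23 − (3/2 − 1)·F = -8, so F = 62 and E = 93.

62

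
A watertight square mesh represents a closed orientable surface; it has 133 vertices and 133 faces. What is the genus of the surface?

Every face is a square, so 2E = 4·133 = 532, giving E = 266.
χ = V − E + F = 133 − 266 + 133 = 0.
For a closed orientable surface χ = 2 − 2g, so g = (2 − (0))/2 = 1.

1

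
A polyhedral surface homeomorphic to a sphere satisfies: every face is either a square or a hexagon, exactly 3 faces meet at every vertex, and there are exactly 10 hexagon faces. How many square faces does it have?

Let x be the number of squares; then F = 10 + x.
Edge–face incidences: 2E = 6·10 + 4·x = 60 + 4x.
Every vertex has degree 3, so 3V = 2E.
Euler: V − E + F = 2 ⇒ (2E)/3 − E + (10 + x) = 2.
Multiply by 6: 2·(2E) − 3·(2E) + 6·(10 + x) = 12, i.e. 60 + 6x − (60 + 4x) = 12.
Collecting terms: 2x = 12, so x = 6.
Then 2E = 60 + 4·6 = 84, so E = 42, V = 2E/3 = 28, F = 10 + 6 = 16.

6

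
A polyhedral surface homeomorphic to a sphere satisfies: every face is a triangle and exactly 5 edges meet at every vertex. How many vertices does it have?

12

Each face has 3 edges and each edge borders two faces, so 2E = 3F.
Each vertex has degree 5, so 5V = 2E and hence V = 3F/5.
Euler: V − E + F = 2 ⇒ (3F/5) − (3F/2) + F = 2.
Multiply by 10: (6 − 15 + 10)F = 20, i.e. 1F = 20.
So F = 20, E = 3·20/2 = 30, V = 3·20/5 = 12.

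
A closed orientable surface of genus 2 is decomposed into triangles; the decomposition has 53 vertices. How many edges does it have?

165

χ = 2 − 2·2 = -2, and every face is a triangle so 3F = 2E.
V − E + F = -2 with E = 3F/2 gives 53 − (3/2 − 1)·F = -2, so F = 110 and E = 165.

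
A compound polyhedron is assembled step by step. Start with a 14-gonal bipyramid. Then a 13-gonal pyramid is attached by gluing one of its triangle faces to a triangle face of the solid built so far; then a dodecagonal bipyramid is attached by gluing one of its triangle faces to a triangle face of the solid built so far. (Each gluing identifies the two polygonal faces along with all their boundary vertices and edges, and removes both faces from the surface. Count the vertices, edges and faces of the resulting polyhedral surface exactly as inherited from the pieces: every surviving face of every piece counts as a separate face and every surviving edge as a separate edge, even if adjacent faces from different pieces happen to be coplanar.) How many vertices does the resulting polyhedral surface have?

38

A 14-gonal bipyramid: V=16, E=42, F=28.
Attach a 13-gonal pyramid (V=14, E=26, F=14) along a 3-gon: merge 3 vertices and 3 edges, delete both glued faces → V=27, E=65, F=40.
Attach a dodecagonal bipyramid (V=14, E=36, F=24) along a 3-gon: merge 3 vertices and 3 edges, delete both glued faces → V=38, E=98, F=62.
Check: V − E + F = 38 − 98 + 62 = 2.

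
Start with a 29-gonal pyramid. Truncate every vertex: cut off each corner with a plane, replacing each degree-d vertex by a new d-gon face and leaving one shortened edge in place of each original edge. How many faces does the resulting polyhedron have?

The base solid has V = 30, E = 58, F = 30.
Truncation replaces each original edge-end by a new vertex, so V′ = 2E = 116.
Each original edge survives, and each old vertex of degree d contributes d new edges; summing degrees gives Σd = 2E, so E′ = E + 2E = 3E = 174.
Each original face survives and each original vertex becomes one new face: F′ = F + V = 60.

60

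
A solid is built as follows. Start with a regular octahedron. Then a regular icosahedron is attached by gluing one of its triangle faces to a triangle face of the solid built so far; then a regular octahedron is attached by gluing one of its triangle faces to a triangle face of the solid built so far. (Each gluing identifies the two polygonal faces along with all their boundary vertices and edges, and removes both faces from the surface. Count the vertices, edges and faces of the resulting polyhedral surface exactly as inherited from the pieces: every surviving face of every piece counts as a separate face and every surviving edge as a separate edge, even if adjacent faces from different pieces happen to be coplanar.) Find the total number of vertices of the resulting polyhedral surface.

A regular octahedron: V=6, E=12, F=8.
Attach a regular icosahedron (V=12, E=30, F=20) along a 3-gon: merge 3 vertices and 3 edges, delete both glued faces → V=15, E=39, F=26.
Attach a regular octahedron (V=6, E=12, F=8) along a 3-gon: merge 3 vertices and 3 edges, delete both glued faces → V=18, E=48, F=32.
Check: V − E + F = 18 − 48 + 32 = 2.

18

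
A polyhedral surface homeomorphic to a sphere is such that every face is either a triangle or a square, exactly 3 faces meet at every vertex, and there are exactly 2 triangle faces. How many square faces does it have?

3

Let x be the number of squares; then F = 2 + x.
Edge–face incidences: 2E = 3·2 + 4·x = 6 + 4x.
Every vertex has degree 3, so 3V = 2E.
Euler: V − E + F = 2 ⇒ (2E)/3 − E + (2 + x) = 2.
Multiply by 6: 2·(2E) − 3·(2E) + 6·(2 + x) = 12, i.e. 12 + 6x − (6 + 4x) = 12.
Collecting terms: 2x + 6 = 12, so 2x = 6, so x = 3.
Then 2E = 6 + 4·3 = 18, so E = 9, V = 2E/3 = 6, F = 2 + 3 = 5.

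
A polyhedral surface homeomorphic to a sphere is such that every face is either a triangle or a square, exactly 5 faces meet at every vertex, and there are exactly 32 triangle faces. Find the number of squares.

Let x be the number of squares; then F = 32 + x.
Edge–face incidences: 2E = 3·32 + 4·x = 96 + 4x.
Every vertex has degree 5, so 5V = 2E.
Euler: V − E + F = 2 ⇒ (2E)/5 − E + (32 + x) = 2.
Multiply by 10: 2·(2E) − 5·(2E) + 10·(32 + x) = 20, i.e. 320 + 10x − 3·(96 + 4x) = 20.
Collecting terms: −2x + 32 = 20, so −2x = −12, so x = 6.
Then 2E = 96 + 4·6 = 120, so E = 60, V = 2E/5 = 24, F = 32 + 6 = 38.

6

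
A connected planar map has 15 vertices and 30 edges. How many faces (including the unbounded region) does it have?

Euler's formula for a connected plane graph: V − E + F = 2, so F = 2 − 15 + 30 = 17.

17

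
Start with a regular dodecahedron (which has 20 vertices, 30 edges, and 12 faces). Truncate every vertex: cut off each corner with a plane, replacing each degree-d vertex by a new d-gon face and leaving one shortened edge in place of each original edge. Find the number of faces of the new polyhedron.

32

Truncation replaces each original edge-end by a new vertex, so V′ = 2E = 60.
Each original edge survives, and each old vertex of degree d contributes d new edges; summing degrees gives Σd = 2E, so E′ = E + 2E = 3E = 90.
Each original face survives and each original vertex becomes one new face: F′ = F + V = 32.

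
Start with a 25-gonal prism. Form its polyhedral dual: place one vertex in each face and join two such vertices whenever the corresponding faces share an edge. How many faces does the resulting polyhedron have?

The base solid has V = 50, E = 75, F = 27.
The dual swaps V and F and preserves E: V′ = F = 27, E′ = E = 75, F′ = V = 50.

50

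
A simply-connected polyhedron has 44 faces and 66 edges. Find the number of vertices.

24

Here V − E + F = 2.
V = 2 + E − F = 2 + 66 − 44 = 24.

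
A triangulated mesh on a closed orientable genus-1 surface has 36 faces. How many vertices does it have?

χ = 2 − 2·1 = 0, and every face is a triangle so 3F = 2E.
E = 3·36/2 = 54. Then V = 0 + E − F = 0 + 54 − 36 = 18.

18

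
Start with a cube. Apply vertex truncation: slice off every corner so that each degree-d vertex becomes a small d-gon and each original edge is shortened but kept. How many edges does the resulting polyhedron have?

The base solid has V = 8, E = 12, F = 6.
Truncation replaces each original edge-end by a new vertex, so V′ = 2E = 24.
Each original edge survives, and each old vertex of degree d contributes d new edges; summing degrees gives Σd = 2E, so E′ = E + 2E = 3E = 36.
Each original face survives and each original vertex becomes one new face: F′ = F + V = 14.

36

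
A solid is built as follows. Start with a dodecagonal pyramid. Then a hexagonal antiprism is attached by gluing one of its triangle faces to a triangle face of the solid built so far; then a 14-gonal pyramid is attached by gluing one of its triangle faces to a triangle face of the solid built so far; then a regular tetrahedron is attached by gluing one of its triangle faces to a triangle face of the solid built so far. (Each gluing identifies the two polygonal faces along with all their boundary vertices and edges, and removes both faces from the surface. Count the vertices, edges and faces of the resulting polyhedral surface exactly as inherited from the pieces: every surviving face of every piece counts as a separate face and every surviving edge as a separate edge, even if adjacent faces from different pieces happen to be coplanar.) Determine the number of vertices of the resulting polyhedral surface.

35

A dodecagonal pyramid: V=13, E=24, F=13.
Attach a hexagonal antiprism (V=12, E=24, F=14) along a 3-gon: merge 3 vertices and 3 edges, delete both glued faces → V=22, E=45, F=25.
Attach a 14-gonal pyramid (V=15, E=28, F=15) along a 3-gon: merge 3 vertices and 3 edges, delete both glued faces → V=34, E=70, F=38.
Attach a regular tetrahedron (V=4, E=6, F=4) along a 3-gon: merge 3 vertices and 3 edges, delete both glued faces → V=35, E=73, F=40.
Check: V − E + F = 35 − 73 + 40 = 2.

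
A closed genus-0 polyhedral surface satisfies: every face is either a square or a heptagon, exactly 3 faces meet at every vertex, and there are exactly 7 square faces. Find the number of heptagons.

Let x be the number of heptagons; then F = 7 + x.
Edge–face incidences: 2E = 4·7 + 7·x = 28 + 7x.
Every vertex has degree 3, so 3V = 2E.
Euler: V − E + F = 2 ⇒ (2E)/3 − E + (7 + x) = 2.
Multiply by 6: 2·(2E) − 3·(2E) + 6·(7 + x) = 12, i.e. 42 + 6x − (28 + 7x) = 12.
Collecting terms: −x + 14 = 12, so −x = −2, so x = 2.
Then 2E = 28 + 7·2 = 42, so E = 21, V = 2E/3 = 14, F = 7 + 2 = 9.

2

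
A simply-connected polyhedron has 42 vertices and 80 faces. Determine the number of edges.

120

Here V − E + F = 2.
E = V + F − (2) = 42 + 80 − (2) = 120.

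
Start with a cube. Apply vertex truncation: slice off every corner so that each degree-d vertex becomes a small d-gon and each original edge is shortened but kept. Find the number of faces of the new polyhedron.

14

The base solid has V = 8, E = 12, F = 6.
Truncation replaces each original edge-end by a new vertex, so V′ = 2E = 24.
Each original edge survives, and each old vertex of degree d contributes d new edges; summing degrees gives Σd = 2E, so E′ = E + 2E = 3E = 36.
Each original face survives and each original vertex becomes one new face: F′ = F + V = 14.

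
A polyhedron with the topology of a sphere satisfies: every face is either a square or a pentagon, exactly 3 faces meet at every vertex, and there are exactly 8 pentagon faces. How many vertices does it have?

16

Let x be the number of squares; then F = 8 + x.
Edge–face incidences: 2E = 5·8 + 4·x = 40 + 4x.
Every vertex has degree 3, so 3V = 2E.
Euler: V − E + F = 2 ⇒ (2E)/3 − E + (8 + x) = 2.
Multiply by 6: 2·(2E) − 3·(2E) + 6·(8 + x) = 12, i.e. 48 + 6x − (40 + 4x) = 12.
Collecting terms: 2x + 8 = 12, so 2x = 4, so x = 2.
Then 2E = 40 + 4·2 = 48, so E = 24, V = 2E/3 = 16, F = 8 + 2 = 10.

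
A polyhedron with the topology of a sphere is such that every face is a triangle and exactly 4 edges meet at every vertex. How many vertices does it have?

6

Each face has 3 edges and each edge borders two faces, so 2E = 3F.
Each vertex has degree 4, so 4V = 2E and hence V = 3F/4.
Euler: V − E + F = 2 ⇒ (3F/4) − (3F/2) + F = 2.
Multiply by 8: (6 − 12 + 8)F = 16, i.e. 2F = 16.
So F = 8, E = 3·8/2 = 12, V = 3·8/4 = 6.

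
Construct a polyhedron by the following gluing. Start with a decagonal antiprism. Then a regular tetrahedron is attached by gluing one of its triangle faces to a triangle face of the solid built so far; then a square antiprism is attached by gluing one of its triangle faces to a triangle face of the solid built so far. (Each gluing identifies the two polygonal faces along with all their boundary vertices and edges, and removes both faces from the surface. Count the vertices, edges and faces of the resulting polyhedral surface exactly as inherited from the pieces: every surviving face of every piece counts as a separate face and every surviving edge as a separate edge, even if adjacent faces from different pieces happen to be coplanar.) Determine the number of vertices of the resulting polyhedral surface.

A decagonal antiprism: V=20, E=40, F=22.
Attach a regular tetrahedron (V=4, E=6, F=4) along a 3-gon: merge 3 vertices and 3 edges, delete both glued faces → V=21, E=43, F=24.
Attach a square antiprism (V=8, E=16, F=10) along a 3-gon: merge 3 vertices and 3 edges, delete both glued faces → V=26, E=56, F=32.
Check: V − E + F = 26 − 56 + 32 = 2.

26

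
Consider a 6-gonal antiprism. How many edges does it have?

24

An antiprism on an n-gon has two n-gon caps and 2n triangles: V = 2·6 = 12, E = 4·6 = 24, F = 2·6 + 2 = 14.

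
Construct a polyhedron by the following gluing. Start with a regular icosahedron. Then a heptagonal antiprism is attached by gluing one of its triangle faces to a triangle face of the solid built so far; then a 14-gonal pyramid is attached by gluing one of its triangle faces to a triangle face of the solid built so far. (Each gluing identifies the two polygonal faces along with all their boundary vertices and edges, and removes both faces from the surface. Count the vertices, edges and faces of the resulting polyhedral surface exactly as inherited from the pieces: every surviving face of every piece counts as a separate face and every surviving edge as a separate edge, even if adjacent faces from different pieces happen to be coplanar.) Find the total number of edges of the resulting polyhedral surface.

80

A regular icosahedron: V=12, E=30, F=20.
Attach a heptagonal antiprism (V=14, E=28, F=16) along a 3-gon: merge 3 vertices and 3 edges, delete both glued faces → V=23, E=55, F=34.
Attach a 14-gonal pyramid (V=15, E=28, F=15) along a 3-gon: merge 3 vertices and 3 edges, delete both glued faces → V=35, E=80, F=47.
Check: V − E + F = 35 − 80 + 47 = 2.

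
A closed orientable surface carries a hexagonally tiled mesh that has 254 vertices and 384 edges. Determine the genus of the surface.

Every face is a hexagon and each edge borders two faces, so 6F = 2·384, giving F = 128.
χ = V − E + F = 254 − 384 + 128 = -2.
For a closed orientable surface χ = 2 − 2g, so g = (2 − (-2))/2 = 2.

2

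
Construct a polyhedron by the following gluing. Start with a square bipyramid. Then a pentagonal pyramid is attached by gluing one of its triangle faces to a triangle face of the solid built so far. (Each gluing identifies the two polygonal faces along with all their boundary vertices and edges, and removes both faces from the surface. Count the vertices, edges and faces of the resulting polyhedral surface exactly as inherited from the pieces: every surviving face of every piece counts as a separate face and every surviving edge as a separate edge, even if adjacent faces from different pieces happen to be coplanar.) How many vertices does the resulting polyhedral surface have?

A square bipyramid: V=6, E=12, F=8.
Attach a pentagonal pyramid (V=6, E=10, F=6) along a 3-gon: merge 3 vertices and 3 edges, delete both glued faces → V=9, E=19, F=12.
Check: V − E + F = 9 − 19 + 12 = 2.

9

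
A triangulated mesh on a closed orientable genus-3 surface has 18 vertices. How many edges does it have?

χ = 2 − 2·3 = -4, and every face is a triangle so 3F = 2E.
V − E + F = -4 with E = 3F/2 gives 18 − (3/2 − 1)·F = -4, so F = 44 and E = 66.

66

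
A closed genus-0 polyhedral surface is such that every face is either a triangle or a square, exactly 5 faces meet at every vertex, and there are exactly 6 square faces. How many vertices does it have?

Let x be the number of triangles; then F = 6 + x.
Edge–face incidences: 2E = 4·6 + 3·x = 24 + 3x.
Every vertex has degree 5, so 5V = 2E.
Euler: V − E + F = 2 ⇒ (2E)/5 − E + (6 + x) = 2.
Multiply by 10: 2·(2E) − 5·(2E) + 10·(6 + x) = 20, i.e. 60 + 10x − 3·(24 + 3x) = 20.
Collecting terms: x − 12 = 20, so x = 32.
Then 2E = 24 + 3·32 = 120, so E = 60, V = 2E/5 = 24, F = 6 + 32 = 38.

24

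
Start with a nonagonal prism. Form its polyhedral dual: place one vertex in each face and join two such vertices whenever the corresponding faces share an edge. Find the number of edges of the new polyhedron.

The base solid has V = 18, E = 27, F = 11.
The dual swaps V and F and preserves E: V′ = F = 11, E′ = E = 27, F′ = V = 18.

27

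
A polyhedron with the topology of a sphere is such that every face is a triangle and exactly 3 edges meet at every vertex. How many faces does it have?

4

Each face has 3 edges and each edge borders two faces, so 2E = 3F.
Each vertex has degree 3, so 3V = 2E and hence V = 3F/3.
Euler: V − E + F = 2 ⇒ (3F/3) − (3F/2) + F = 2.
Multiply by 6: (6 − 9 + 6)F = 12, i.e. 3F = 12.
So F = 4, E = 3·4/2 = 6, V = 3·4/3 = 4.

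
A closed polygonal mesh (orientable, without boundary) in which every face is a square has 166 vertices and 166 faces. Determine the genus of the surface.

Every face is a square, so 2E = 4·166 = 664, giving E = 332.
χ = V − E + F = 166 − 332 + 166 = 0.
For a closed orientable surface χ = 2 − 2g, so g = (2 − (0))/2 = 1.

1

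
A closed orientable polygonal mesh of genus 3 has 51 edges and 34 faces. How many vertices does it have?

For a closed orientable surface of genus 3, χ = 2 − 2·3 = -4.
V = -4 + E − F = -4 + 51 − 34 = 13.

13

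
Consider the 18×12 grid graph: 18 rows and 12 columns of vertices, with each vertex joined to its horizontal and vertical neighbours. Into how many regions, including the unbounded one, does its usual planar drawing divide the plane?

188

The grid has V = 18·12 = 216 vertices and E = 18·11 + 12·17 = 402 edges.
F = 2 − V + E = 2 − 216 + 402 = 188.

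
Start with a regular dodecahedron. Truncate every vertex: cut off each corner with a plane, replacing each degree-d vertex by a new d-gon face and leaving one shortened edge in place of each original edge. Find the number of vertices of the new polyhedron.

The base solid has V = 20, E = 30, F = 12.
Truncation replaces each original edge-end by a new vertex, so V′ = 2E = 60.
Each original edge survives, and each old vertex of degree d contributes d new edges; summing degrees gives Σd = 2E, so E′ = E + 2E = 3E = 90.
Each original face survives and each original vertex becomes one new face: F′ = F + V = 32.

60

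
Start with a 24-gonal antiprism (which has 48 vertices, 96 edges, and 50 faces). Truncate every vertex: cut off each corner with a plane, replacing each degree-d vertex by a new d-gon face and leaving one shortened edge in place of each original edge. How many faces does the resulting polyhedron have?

98

Truncation replaces each original edge-end by a new vertex, so V′ = 2E = 192.
Each original edge survives, and each old vertex of degree d contributes d new edges; summing degrees gives Σd = 2E, so E′ = E + 2E = 3E = 288.
Each original face survives and each original vertex becomes one new face: F′ = F + V = 98.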